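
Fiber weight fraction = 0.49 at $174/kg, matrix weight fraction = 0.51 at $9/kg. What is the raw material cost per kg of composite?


Cost = cost_f*Wf + cost_m*Wm = 174*0.49 + 9*0.51 = $89.85/kg

$89.85/kg


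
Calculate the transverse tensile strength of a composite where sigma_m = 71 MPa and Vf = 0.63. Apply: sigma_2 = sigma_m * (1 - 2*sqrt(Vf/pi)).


factor = 1 - 2*sqrt(0.63/pi) = 0.1044
sigma_2 = 71 * 0.1044 = 7.41 MPa

7.41 MPa


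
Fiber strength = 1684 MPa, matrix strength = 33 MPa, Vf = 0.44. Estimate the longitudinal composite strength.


sigma_1 = sigma_f*Vf + sigma_m*(1-Vf) = 1684*0.44 + 33*0.56 = 759.4 MPa

759.4 MPa


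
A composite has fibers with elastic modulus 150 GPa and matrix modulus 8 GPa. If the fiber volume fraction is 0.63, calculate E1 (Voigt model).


E1 = Ef*Vf + Em*(1-Vf) = 150*0.63 + 8*0.37 = 97.46 GPa

97.46 GPa


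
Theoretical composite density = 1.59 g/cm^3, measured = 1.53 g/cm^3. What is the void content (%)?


Void% = (rho_theo - rho_actual)/rho_theo * 100 = (1.59 - 1.53)/1.59 * 100 = 3.77%

3.77%


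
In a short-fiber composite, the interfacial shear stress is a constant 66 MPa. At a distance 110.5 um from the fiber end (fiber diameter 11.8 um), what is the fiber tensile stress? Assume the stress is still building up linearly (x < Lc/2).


Force balance: sigma_f * (pi*d^2/4) = tau * (pi*d) * x  ->  sigma_f = 4 * tau * x / d
sigma_f = 4 * 66 * 110.5 / 11.8 = 2472.2 MPa

2472.2 MPa


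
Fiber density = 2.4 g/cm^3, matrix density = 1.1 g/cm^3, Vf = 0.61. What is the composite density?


rho_c = rho_f*Vf + rho_m*(1-Vf) = 2.4*0.61 + 1.1*0.39 = 1.893 g/cm^3

1.893 g/cm^3


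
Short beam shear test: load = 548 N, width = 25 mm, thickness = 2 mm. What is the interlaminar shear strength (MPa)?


ILSS = 3F/(4bh) = 3*548/(4*25*2) = 8.22 MPa

8.22 MPa


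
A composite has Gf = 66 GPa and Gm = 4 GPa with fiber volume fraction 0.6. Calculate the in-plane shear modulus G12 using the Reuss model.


1/G12 = Vf/Gf + (1-Vf)/Gm = 0.6/66 + 0.4/4
G12 = 9.17 GPa

9.17 GPa


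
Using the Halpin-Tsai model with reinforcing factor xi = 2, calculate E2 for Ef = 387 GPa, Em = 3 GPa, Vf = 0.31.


eta = (Ef/Em - 1)/(Ef/Em + xi) = (129.0 - 1)/(129.0 + 2) = 0.9771
E2 = Em*(1+xi*eta*Vf)/(1-eta*Vf) = 6.91 GPa

6.91 GPa


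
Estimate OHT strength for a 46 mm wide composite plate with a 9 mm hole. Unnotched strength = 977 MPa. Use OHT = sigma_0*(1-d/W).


OHT = sigma_0*(1-d/W) = 977*(1-9/46) = 785.8 MPa

785.8 MPa


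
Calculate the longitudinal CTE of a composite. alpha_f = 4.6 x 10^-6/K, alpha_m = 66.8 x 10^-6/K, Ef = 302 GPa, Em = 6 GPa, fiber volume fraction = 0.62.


E1 = Ef*Vf + Em*(1-Vf) = 189.52
alpha_1 = (alpha_f*Ef*Vf + alpha_m*Em*(1-Vf))/E1 = 5.35 x 10^-6/K

5.35 x 10^-6/K


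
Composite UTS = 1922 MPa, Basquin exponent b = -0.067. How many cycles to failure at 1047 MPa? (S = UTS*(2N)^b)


N = 0.5 * (S/UTS)^(1/b) = 0.5 * (1047/1922)^(1/-0.067) = 4328.9589 cycles

4328.9589 cycles


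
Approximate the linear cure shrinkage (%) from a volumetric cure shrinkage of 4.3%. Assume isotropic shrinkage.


Linear shrinkage ≈ vol_shrink/3 = 4.3/3 = 1.433%

1.433%


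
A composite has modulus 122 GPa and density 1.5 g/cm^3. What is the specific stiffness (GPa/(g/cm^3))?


Specific stiffness = E/rho = 122/1.5 = 81.3 GPa/(g/cm^3)

81.3 GPa/(g/cm^3)


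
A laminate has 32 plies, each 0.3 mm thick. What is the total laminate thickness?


h = n * t_ply = 32 * 0.3 = 9.6 mm

9.6 mm


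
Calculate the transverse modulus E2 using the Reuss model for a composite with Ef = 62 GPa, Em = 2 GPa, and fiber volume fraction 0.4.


1/E2 = Vf/Ef + (1-Vf)/Em = 0.4/62 + 0.6/2
E2 = 3.26 GPa

3.26 GPa


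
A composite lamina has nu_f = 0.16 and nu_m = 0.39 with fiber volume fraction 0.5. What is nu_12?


nu_12 = nu_f*Vf + nu_m*(1-Vf) = 0.16*0.5 + 0.39*0.5 = 0.275

0.275


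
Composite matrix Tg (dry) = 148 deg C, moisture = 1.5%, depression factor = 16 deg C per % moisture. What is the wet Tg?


Tg_wet = Tg_dry - k*moisture = 148 - 16*1.5 = 124.0 deg C

124.0 deg C


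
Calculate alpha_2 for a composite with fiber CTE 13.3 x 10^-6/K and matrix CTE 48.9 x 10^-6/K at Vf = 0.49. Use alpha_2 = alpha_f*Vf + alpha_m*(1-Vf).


alpha_2 = alpha_f*Vf + alpha_m*(1-Vf) = 13.3*0.49 + 48.9*0.51 = 31.5 x 10^-6/K

31.5 x 10^-6/K


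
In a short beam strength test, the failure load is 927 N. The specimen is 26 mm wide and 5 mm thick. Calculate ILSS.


ILSS = 3F/(4bh) = 3*927/(4*26*5) = 5.35 MPa

5.35 MPa


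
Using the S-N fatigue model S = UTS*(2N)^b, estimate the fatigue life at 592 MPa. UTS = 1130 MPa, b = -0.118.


N = 0.5 * (S/UTS)^(1/b) = 0.5 * (592/1130)^(1/-0.118) = 119.7469 cycles

119.7469 cycles


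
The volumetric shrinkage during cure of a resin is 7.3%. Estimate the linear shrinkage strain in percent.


Linear shrinkage ≈ vol_shrink/3 = 7.3/3 = 2.433%

2.433%


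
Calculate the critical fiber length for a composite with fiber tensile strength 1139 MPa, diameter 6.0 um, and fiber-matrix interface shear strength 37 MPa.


Lc = sigma_f * d / (2 * tau_i) = 1139 * 6.0 / (2 * 37) = 92.4 um

92.4 um


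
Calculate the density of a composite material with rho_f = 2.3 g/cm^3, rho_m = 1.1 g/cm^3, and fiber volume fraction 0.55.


rho_c = rho_f*Vf + rho_m*(1-Vf) = 2.3*0.55 + 1.1*0.45 = 1.76 g/cm^3

1.76 g/cm^3


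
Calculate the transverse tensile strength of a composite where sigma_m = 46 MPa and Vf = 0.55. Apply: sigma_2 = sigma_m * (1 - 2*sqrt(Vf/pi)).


factor = 1 - 2*sqrt(0.55/pi) = 0.1632
sigma_2 = 46 * 0.1632 = 7.51 MPa

7.51 MPa


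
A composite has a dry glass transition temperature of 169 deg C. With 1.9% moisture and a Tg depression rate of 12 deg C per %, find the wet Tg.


Tg_wet = Tg_dry - k*moisture = 169 - 12*1.9 = 146.2 deg C

146.2 deg C


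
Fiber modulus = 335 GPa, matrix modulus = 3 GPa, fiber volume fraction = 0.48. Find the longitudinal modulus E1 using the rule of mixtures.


E1 = Ef*Vf + Em*(1-Vf) = 335*0.48 + 3*0.52 = 162.36 GPa

162.36 GPa


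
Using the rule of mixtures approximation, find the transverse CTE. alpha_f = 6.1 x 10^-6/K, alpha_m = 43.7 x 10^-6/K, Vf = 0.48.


alpha_2 = alpha_f*Vf + alpha_m*(1-Vf) = 6.1*0.48 + 43.7*0.52 = 25.7 x 10^-6/K

25.7 x 10^-6/K


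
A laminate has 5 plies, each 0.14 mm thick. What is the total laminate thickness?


h = n * t_ply = 5 * 0.14 = 0.7 mm

0.7 mm


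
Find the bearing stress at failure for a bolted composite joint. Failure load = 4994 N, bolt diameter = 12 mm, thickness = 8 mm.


sigma_br = F/(d*h) = 4994/(12*8) = 52.0 MPa

52.0 MPa


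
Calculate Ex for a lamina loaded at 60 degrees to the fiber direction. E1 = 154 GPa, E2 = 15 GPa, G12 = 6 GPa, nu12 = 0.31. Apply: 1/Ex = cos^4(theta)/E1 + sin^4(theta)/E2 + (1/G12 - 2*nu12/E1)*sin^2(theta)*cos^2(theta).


cos^4(60) = 0.0625, sin^4(60) = 0.5625, sin^2(60)*cos^2(60) = 0.1875
1/G12 - 2*nu12/E1 = 1/6 - 2*0.31/154 = 0.162641 GPa^-1
1/Ex = 0.0625/154 + 0.5625/15 + 0.162641*0.1875 = 0.068401 GPa^-1
Ex = 14.62 GPa

14.62 GPa


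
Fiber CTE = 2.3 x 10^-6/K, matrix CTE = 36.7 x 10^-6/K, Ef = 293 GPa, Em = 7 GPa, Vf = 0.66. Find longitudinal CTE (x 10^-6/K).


E1 = Ef*Vf + Em*(1-Vf) = 195.76
alpha_1 = (alpha_f*Ef*Vf + alpha_m*Em*(1-Vf))/E1 = 2.72 x 10^-6/K

2.72 x 10^-6/K


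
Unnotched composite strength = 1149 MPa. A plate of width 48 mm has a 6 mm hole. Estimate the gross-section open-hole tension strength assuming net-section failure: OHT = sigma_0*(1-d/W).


OHT = sigma_0*(1-d/W) = 1149*(1-6/48) = 1005.4 MPa

1005.4 MPa


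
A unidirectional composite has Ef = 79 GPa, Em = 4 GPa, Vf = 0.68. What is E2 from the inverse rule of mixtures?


1/E2 = Vf/Ef + (1-Vf)/Em = 0.68/79 + 0.32/4
E2 = 11.29 GPa

11.29 GPa


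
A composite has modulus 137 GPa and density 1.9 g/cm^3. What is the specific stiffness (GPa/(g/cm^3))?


Specific stiffness = E/rho = 137/1.9 = 72.1 GPa/(g/cm^3)

72.1 GPa/(g/cm^3)


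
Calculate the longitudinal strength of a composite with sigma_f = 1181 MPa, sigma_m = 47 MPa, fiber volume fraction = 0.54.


sigma_1 = sigma_f*Vf + sigma_m*(1-Vf) = 1181*0.54 + 47*0.46 = 659.4 MPa

659.4 MPa


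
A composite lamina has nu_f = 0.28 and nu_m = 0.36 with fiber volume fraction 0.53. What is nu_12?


nu_12 = nu_f*Vf + nu_m*(1-Vf) = 0.28*0.53 + 0.36*0.47 = 0.3176

0.3176


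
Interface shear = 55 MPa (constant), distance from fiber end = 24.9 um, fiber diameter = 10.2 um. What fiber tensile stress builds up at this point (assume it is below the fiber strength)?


Force balance: sigma_f * (pi*d^2/4) = tau * (pi*d) * x  ->  sigma_f = 4 * tau * x / d
sigma_f = 4 * 55 * 24.9 / 10.2 = 537.1 MPa

537.1 MPa


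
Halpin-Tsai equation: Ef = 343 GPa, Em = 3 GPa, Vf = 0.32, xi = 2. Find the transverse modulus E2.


eta = (Ef/Em - 1)/(Ef/Em + xi) = (114.3333 - 1)/(114.3333 + 2) = 0.9742
E2 = Em*(1+xi*eta*Vf)/(1-eta*Vf) = 7.08 GPa

7.08 GPa


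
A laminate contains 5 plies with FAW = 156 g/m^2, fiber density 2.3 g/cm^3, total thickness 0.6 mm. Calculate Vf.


Vf = n * FAW / (rho_f * h * 1000) = 5 * 156 / (2.3 * 0.6 * 1000) = 0.5652

0.5652


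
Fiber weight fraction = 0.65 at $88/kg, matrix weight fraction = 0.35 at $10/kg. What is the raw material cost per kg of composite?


Cost = cost_f*Wf + cost_m*Wm = 88*0.65 + 10*0.35 = $60.7/kg

$60.7/kg


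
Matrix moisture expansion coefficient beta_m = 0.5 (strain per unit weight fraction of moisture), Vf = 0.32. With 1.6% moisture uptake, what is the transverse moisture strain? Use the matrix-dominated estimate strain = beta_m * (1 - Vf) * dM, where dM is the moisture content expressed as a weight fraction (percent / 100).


dM = 1.6/100 = 0.016
strain = beta_m * (1-Vf) * dM = 0.5 * 0.68 * 0.016 = 0.00544

0.00544


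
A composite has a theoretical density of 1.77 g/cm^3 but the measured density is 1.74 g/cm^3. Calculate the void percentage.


Void% = (rho_theo - rho_actual)/rho_theo * 100 = (1.77 - 1.74)/1.77 * 100 = 1.69%

1.69%


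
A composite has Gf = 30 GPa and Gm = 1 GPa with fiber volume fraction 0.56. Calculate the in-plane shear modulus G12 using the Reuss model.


1/G12 = Vf/Gf + (1-Vf)/Gm = 0.56/30 + 0.44/1
G12 = 2.18 GPa

2.18 GPa


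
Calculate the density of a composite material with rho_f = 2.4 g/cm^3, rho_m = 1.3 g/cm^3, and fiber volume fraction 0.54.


rho_c = rho_f*Vf + rho_m*(1-Vf) = 2.4*0.54 + 1.3*0.46 = 1.894 g/cm^3

1.894 g/cm^3


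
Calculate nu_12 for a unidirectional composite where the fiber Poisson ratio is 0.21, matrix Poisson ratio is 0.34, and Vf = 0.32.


nu_12 = nu_f*Vf + nu_m*(1-Vf) = 0.21*0.32 + 0.34*0.68 = 0.2984

0.2984


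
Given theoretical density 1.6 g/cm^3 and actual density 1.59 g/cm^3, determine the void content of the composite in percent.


Void% = (rho_theo - rho_actual)/rho_theo * 100 = (1.6 - 1.59)/1.6 * 100 = 0.63%

0.63%


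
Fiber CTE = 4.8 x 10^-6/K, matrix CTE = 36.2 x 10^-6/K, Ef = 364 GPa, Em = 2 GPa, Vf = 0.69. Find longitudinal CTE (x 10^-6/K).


E1 = Ef*Vf + Em*(1-Vf) = 251.78
alpha_1 = (alpha_f*Ef*Vf + alpha_m*Em*(1-Vf))/E1 = 4.88 x 10^-6/K

4.88 x 10^-6/K


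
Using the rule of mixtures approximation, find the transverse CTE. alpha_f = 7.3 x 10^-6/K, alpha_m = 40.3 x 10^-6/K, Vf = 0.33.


alpha_2 = alpha_f*Vf + alpha_m*(1-Vf) = 7.3*0.33 + 40.3*0.67 = 29.4 x 10^-6/K

29.4 x 10^-6/K


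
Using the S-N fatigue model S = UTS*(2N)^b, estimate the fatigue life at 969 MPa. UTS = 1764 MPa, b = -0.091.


N = 0.5 * (S/UTS)^(1/b) = 0.5 * (969/1764)^(1/-0.091) = 361.4380 cycles

361.4380 cycles


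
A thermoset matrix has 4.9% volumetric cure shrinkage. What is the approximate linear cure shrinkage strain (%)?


Linear shrinkage ≈ vol_shrink/3 = 4.9/3 = 1.633%

1.633%


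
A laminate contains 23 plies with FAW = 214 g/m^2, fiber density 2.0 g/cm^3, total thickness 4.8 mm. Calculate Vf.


Vf = n * FAW / (rho_f * h * 1000) = 23 * 214 / (2.0 * 4.8 * 1000) = 0.5127

0.5127


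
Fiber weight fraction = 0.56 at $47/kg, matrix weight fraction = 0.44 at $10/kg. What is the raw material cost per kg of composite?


Cost = cost_f*Wf + cost_m*Wm = 47*0.56 + 10*0.44 = $30.72/kg

$30.72/kg


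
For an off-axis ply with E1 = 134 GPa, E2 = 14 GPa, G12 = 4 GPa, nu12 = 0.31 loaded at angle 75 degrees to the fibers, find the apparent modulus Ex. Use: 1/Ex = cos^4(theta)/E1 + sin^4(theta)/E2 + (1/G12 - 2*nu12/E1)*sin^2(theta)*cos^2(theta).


cos^4(75) = 0.004487, sin^4(75) = 0.870513, sin^2(75)*cos^2(75) = 0.0625
1/G12 - 2*nu12/E1 = 1/4 - 2*0.31/134 = 0.245373 GPa^-1
1/Ex = 0.004487/134 + 0.870513/14 + 0.245373*0.0625 = 0.0775488 GPa^-1
Ex = 12.9 GPa

12.9 GPa


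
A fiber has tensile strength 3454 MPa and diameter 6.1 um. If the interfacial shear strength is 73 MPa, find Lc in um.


Lc = sigma_f * d / (2 * tau_i) = 3454 * 6.1 / (2 * 73) = 144.3 um

144.3 um


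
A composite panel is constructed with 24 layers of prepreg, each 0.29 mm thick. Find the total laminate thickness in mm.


h = n * t_ply = 24 * 0.29 = 6.96 mm

6.96 mm


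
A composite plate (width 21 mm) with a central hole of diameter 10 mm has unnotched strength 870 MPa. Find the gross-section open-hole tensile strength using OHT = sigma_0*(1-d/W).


OHT = sigma_0*(1-d/W) = 870*(1-10/21) = 455.7 MPa

455.7 MPa


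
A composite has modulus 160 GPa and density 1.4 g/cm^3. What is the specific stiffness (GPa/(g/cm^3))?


Specific stiffness = E/rho = 160/1.4 = 114.3 GPa/(g/cm^3)

114.3 GPa/(g/cm^3)


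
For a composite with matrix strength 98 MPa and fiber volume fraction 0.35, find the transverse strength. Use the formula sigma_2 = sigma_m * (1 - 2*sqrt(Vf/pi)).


factor = 1 - 2*sqrt(0.35/pi) = 0.3324
sigma_2 = 98 * 0.3324 = 32.58 MPa

32.58 MPa


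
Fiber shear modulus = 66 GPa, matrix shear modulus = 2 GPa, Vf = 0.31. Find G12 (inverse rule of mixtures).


1/G12 = Vf/Gf + (1-Vf)/Gm = 0.31/66 + 0.69/2
G12 = 2.86 GPa

2.86 GPa


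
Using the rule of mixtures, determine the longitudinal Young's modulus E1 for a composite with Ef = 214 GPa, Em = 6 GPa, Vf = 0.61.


E1 = Ef*Vf + Em*(1-Vf) = 214*0.61 + 6*0.39 = 132.88 GPa

132.88 GPa


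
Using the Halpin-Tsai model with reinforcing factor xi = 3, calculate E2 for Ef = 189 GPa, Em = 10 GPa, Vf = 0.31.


eta = (Ef/Em - 1)/(Ef/Em + xi) = (18.9 - 1)/(18.9 + 3) = 0.8174
E2 = Em*(1+xi*eta*Vf)/(1-eta*Vf) = 23.57 GPa

23.57 GPa


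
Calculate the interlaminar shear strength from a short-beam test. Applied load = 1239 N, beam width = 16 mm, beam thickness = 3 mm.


ILSS = 3F/(4bh) = 3*1239/(4*16*3) = 19.36 MPa

19.36 MPa


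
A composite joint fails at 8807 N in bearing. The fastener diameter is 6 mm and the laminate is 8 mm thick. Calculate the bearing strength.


sigma_br = F/(d*h) = 8807/(6*8) = 183.5 MPa

183.5 MPa


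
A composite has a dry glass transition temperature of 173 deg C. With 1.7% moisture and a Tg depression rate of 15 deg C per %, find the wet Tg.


Tg_wet = Tg_dry - k*moisture = 173 - 15*1.7 = 147.5 deg C

147.5 deg C


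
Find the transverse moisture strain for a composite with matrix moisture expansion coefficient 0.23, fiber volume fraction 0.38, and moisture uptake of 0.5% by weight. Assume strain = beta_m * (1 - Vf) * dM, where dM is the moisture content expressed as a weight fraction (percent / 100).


dM = 0.5/100 = 0.005
strain = beta_m * (1-Vf) * dM = 0.23 * 0.62 * 0.005 = 0.000713

0.000713


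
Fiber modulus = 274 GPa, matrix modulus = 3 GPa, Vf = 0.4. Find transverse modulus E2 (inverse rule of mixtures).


1/E2 = Vf/Ef + (1-Vf)/Em = 0.4/274 + 0.6/3
E2 = 4.96 GPa

4.96 GPa


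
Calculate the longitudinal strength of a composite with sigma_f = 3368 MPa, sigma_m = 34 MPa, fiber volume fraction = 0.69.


sigma_1 = sigma_f*Vf + sigma_m*(1-Vf) = 3368*0.69 + 34*0.31 = 2334.5 MPa

2334.5 MPa


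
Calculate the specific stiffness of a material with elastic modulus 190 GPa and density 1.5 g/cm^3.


Specific stiffness = E/rho = 190/1.5 = 126.7 GPa/(g/cm^3)

126.7 GPa/(g/cm^3)


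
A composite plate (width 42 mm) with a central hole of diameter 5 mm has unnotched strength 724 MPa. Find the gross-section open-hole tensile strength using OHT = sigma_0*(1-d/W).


OHT = sigma_0*(1-d/W) = 724*(1-5/42) = 637.8 MPa

637.8 MPa


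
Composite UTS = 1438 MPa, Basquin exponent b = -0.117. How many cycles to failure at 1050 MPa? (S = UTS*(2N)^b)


N = 0.5 * (S/UTS)^(1/b) = 0.5 * (1050/1438)^(1/-0.117) = 7.3491 cycles

7.3491 cycles


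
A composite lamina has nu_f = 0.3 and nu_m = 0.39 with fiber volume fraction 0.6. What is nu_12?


nu_12 = nu_f*Vf + nu_m*(1-Vf) = 0.3*0.6 + 0.39*0.4 = 0.336

0.336


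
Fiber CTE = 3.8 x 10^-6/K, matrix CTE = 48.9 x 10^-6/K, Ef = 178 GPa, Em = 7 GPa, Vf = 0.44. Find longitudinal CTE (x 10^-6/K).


E1 = Ef*Vf + Em*(1-Vf) = 82.24
alpha_1 = (alpha_f*Ef*Vf + alpha_m*Em*(1-Vf))/E1 = 5.95 x 10^-6/K

5.95 x 10^-6/K


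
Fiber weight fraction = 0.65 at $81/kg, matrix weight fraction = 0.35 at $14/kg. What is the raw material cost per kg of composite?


Cost = cost_f*Wf + cost_m*Wm = 81*0.65 + 14*0.35 = $57.55/kg

$57.55/kg


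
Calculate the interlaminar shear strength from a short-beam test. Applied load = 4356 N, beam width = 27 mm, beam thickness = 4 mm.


ILSS = 3F/(4bh) = 3*4356/(4*27*4) = 30.25 MPa

30.25 MPa


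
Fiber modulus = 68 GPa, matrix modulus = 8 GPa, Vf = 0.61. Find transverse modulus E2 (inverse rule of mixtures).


1/E2 = Vf/Ef + (1-Vf)/Em = 0.61/68 + 0.39/8
E2 = 17.32 GPa

17.32 GPa


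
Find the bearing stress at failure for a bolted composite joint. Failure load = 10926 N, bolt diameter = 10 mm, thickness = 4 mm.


sigma_br = F/(d*h) = 10926/(10*4) = 273.2 MPa

273.2 MPa


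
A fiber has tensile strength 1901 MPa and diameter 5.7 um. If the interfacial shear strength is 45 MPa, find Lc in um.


Lc = sigma_f * d / (2 * tau_i) = 1901 * 5.7 / (2 * 45) = 120.4 um

120.4 um


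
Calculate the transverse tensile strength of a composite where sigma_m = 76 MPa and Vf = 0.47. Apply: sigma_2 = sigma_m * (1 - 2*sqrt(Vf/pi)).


factor = 1 - 2*sqrt(0.47/pi) = 0.2264
sigma_2 = 76 * 0.2264 = 17.21 MPa

17.21 MPa


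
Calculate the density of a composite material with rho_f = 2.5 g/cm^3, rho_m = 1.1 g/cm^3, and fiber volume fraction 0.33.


rho_c = rho_f*Vf + rho_m*(1-Vf) = 2.5*0.33 + 1.1*0.67 = 1.562 g/cm^3

1.562 g/cm^3


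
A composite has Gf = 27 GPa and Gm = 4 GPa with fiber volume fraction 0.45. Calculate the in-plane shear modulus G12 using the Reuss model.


1/G12 = Vf/Gf + (1-Vf)/Gm = 0.45/27 + 0.55/4
G12 = 6.49 GPa

6.49 GPa


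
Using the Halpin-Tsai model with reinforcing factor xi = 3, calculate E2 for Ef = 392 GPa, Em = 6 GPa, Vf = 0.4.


eta = (Ef/Em - 1)/(Ef/Em + xi) = (65.3333 - 1)/(65.3333 + 3) = 0.9415
E2 = Em*(1+xi*eta*Vf)/(1-eta*Vf) = 20.5 GPa

20.5 GPa


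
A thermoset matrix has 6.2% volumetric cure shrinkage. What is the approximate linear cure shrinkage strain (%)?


Linear shrinkage ≈ vol_shrink/3 = 6.2/3 = 2.067%

2.067%


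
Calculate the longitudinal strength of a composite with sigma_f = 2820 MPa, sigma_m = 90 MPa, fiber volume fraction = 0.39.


sigma_1 = sigma_f*Vf + sigma_m*(1-Vf) = 2820*0.39 + 90*0.61 = 1154.7 MPa

1154.7 MPa


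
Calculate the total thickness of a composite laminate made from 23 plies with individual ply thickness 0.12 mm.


h = n * t_ply = 23 * 0.12 = 2.76 mm

2.76 mm


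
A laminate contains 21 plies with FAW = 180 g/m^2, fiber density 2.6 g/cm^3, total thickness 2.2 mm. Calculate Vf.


Vf = n * FAW / (rho_f * h * 1000) = 21 * 180 / (2.6 * 2.2 * 1000) = 0.6608

0.6608


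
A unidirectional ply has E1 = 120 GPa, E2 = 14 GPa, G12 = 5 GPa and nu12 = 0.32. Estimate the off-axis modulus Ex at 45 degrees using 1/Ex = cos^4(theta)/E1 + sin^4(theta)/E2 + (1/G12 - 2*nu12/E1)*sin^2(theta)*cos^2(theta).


cos^4(45) = 0.25, sin^4(45) = 0.25, sin^2(45)*cos^2(45) = 0.25
1/G12 - 2*nu12/E1 = 1/5 - 2*0.32/120 = 0.194667 GPa^-1
1/Ex = 0.25/120 + 0.25/14 + 0.194667*0.25 = 0.0686071 GPa^-1
Ex = 14.58 GPa

14.58 GPa


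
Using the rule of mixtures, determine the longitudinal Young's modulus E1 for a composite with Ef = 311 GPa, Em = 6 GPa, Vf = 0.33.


E1 = Ef*Vf + Em*(1-Vf) = 311*0.33 + 6*0.67 = 106.65 GPa

106.65 GPa


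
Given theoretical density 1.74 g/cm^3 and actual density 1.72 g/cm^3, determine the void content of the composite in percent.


Void% = (rho_theo - rho_actual)/rho_theo * 100 = (1.74 - 1.72)/1.74 * 100 = 1.15%

1.15%


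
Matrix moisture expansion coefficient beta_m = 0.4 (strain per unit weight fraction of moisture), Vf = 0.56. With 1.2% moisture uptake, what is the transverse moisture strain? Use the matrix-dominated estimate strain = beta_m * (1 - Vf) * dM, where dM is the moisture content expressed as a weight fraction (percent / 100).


dM = 1.2/100 = 0.012
strain = beta_m * (1-Vf) * dM = 0.4 * 0.44 * 0.012 = 0.002112

0.002112


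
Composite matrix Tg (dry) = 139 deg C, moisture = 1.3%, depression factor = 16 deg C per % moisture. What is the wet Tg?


Tg_wet = Tg_dry - k*moisture = 139 - 16*1.3 = 118.2 deg C

118.2 deg C


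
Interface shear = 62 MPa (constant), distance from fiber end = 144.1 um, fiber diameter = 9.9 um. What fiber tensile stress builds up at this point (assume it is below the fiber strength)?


Force balance: sigma_f * (pi*d^2/4) = tau * (pi*d) * x  ->  sigma_f = 4 * tau * x / d
sigma_f = 4 * 62 * 144.1 / 9.9 = 3609.8 MPa

3609.8 MPa


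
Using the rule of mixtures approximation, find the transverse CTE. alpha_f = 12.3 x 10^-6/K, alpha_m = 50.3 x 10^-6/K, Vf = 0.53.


alpha_2 = alpha_f*Vf + alpha_m*(1-Vf) = 12.3*0.53 + 50.3*0.47 = 30.2 x 10^-6/K

30.2 x 10^-6/K


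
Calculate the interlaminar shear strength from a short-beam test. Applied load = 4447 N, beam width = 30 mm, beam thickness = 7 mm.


ILSS = 3F/(4bh) = 3*4447/(4*30*7) = 15.88 MPa

15.88 MPa


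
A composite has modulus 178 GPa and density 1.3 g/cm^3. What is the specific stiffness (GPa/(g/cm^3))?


Specific stiffness = E/rho = 178/1.3 = 136.9 GPa/(g/cm^3)

136.9 GPa/(g/cm^3)


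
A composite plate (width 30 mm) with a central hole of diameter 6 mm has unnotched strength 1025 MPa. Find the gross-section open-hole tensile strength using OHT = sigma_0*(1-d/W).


OHT = sigma_0*(1-d/W) = 1025*(1-6/30) = 820.0 MPa

820.0 MPa


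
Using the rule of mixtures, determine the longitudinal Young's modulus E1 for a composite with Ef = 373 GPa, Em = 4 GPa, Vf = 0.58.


E1 = Ef*Vf + Em*(1-Vf) = 373*0.58 + 4*0.42 = 218.02 GPa

218.02 GPa


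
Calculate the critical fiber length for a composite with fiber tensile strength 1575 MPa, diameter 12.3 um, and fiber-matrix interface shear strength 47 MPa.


Lc = sigma_f * d / (2 * tau_i) = 1575 * 12.3 / (2 * 47) = 206.1 um

206.1 um


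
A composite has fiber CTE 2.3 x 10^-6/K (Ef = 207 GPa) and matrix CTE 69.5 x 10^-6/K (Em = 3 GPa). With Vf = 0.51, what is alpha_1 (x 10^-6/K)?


E1 = Ef*Vf + Em*(1-Vf) = 107.04
alpha_1 = (alpha_f*Ef*Vf + alpha_m*Em*(1-Vf))/E1 = 3.22 x 10^-6/K

3.22 x 10^-6/K


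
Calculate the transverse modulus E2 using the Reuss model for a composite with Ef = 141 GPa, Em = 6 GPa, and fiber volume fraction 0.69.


1/E2 = Vf/Ef + (1-Vf)/Em = 0.69/141 + 0.31/6
E2 = 17.68 GPa

17.68 GPa


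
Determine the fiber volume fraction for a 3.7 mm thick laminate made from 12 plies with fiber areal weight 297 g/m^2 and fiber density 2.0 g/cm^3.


Vf = n * FAW / (rho_f * h * 1000) = 12 * 297 / (2.0 * 3.7 * 1000) = 0.4816

0.4816


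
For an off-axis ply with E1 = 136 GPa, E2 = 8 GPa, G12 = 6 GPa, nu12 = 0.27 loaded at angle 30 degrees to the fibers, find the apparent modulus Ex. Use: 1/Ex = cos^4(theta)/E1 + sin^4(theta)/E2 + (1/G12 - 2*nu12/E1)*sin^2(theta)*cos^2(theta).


cos^4(30) = 0.5625, sin^4(30) = 0.0625, sin^2(30)*cos^2(30) = 0.1875
1/G12 - 2*nu12/E1 = 1/6 - 2*0.27/136 = 0.162696 GPa^-1
1/Ex = 0.5625/136 + 0.0625/8 + 0.162696*0.1875 = 0.042454 GPa^-1
Ex = 23.55 GPa

23.55 GPa


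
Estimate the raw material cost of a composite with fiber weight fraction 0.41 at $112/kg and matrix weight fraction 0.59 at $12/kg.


Cost = cost_f*Wf + cost_m*Wm = 112*0.41 + 12*0.59 = $53.0/kg

$53.0/kg


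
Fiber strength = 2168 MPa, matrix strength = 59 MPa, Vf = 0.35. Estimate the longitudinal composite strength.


sigma_1 = sigma_f*Vf + sigma_m*(1-Vf) = 2168*0.35 + 59*0.65 = 797.2 MPa

797.2 MPa


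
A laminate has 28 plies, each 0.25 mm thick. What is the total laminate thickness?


h = n * t_ply = 28 * 0.25 = 7.0 mm

7.0 mm


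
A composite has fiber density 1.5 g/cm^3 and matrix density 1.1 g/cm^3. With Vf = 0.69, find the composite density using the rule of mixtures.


rho_c = rho_f*Vf + rho_m*(1-Vf) = 1.5*0.69 + 1.1*0.31 = 1.376 g/cm^3

1.376 g/cm^3


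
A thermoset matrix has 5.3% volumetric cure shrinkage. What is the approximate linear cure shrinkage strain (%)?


Linear shrinkage ≈ vol_shrink/3 = 5.3/3 = 1.767%

1.767%


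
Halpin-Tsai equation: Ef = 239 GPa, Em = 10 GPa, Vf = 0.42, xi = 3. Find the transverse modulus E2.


eta = (Ef/Em - 1)/(Ef/Em + xi) = (23.9 - 1)/(23.9 + 3) = 0.8513
E2 = Em*(1+xi*eta*Vf)/(1-eta*Vf) = 32.26 GPa

32.26 GPa


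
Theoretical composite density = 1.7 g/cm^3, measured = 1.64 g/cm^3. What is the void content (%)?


Void% = (rho_theo - rho_actual)/rho_theo * 100 = (1.7 - 1.64)/1.7 * 100 = 3.53%

3.53%


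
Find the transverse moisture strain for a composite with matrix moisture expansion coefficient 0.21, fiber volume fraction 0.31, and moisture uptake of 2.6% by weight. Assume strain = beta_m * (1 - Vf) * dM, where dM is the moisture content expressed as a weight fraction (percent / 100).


dM = 2.6/100 = 0.026
strain = beta_m * (1-Vf) * dM = 0.21 * 0.69 * 0.026 = 0.0037674

0.0037674


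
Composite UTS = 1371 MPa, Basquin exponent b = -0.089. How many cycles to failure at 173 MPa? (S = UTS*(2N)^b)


N = 0.5 * (S/UTS)^(1/b) = 0.5 * (173/1371)^(1/-0.089) = 6.3095e+09 cycles

6.3095e+09 cycles


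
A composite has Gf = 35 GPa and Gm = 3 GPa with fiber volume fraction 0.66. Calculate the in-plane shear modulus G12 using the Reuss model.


1/G12 = Vf/Gf + (1-Vf)/Gm = 0.66/35 + 0.34/3
G12 = 7.56 GPa

7.56 GPa


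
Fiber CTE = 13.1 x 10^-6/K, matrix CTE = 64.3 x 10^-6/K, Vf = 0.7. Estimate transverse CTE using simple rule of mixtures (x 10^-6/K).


alpha_2 = alpha_f*Vf + alpha_m*(1-Vf) = 13.1*0.7 + 64.3*0.3 = 28.5 x 10^-6/K

28.5 x 10^-6/K


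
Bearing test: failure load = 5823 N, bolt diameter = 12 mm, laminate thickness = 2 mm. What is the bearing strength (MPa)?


sigma_br = F/(d*h) = 5823/(12*2) = 242.6 MPa

242.6 MPa


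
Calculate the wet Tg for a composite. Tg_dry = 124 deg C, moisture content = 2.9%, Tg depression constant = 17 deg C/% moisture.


Tg_wet = Tg_dry - k*moisture = 124 - 17*2.9 = 74.7 deg C

74.7 deg C


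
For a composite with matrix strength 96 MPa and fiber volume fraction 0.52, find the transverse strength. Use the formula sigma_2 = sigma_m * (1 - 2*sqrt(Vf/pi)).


factor = 1 - 2*sqrt(0.52/pi) = 0.1863
sigma_2 = 96 * 0.1863 = 17.89 MPa

17.89 MPa


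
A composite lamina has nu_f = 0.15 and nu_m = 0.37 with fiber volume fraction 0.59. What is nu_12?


nu_12 = nu_f*Vf + nu_m*(1-Vf) = 0.15*0.59 + 0.37*0.41 = 0.2402

0.2402


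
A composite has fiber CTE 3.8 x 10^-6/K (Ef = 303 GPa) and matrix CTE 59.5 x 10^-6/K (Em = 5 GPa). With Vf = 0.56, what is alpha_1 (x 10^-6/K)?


E1 = Ef*Vf + Em*(1-Vf) = 171.88
alpha_1 = (alpha_f*Ef*Vf + alpha_m*Em*(1-Vf))/E1 = 4.51 x 10^-6/K

4.51 x 10^-6/K


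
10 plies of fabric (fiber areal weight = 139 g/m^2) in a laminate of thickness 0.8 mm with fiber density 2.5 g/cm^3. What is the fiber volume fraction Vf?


Vf = n * FAW / (rho_f * h * 1000) = 10 * 139 / (2.5 * 0.8 * 1000) = 0.695

0.695


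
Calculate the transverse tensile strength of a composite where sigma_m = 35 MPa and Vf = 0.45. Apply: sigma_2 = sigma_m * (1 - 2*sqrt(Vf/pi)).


factor = 1 - 2*sqrt(0.45/pi) = 0.2431
sigma_2 = 35 * 0.2431 = 8.51 MPa

8.51 MPa


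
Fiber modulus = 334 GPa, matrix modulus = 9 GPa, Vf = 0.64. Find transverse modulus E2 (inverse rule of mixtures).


1/E2 = Vf/Ef + (1-Vf)/Em = 0.64/334 + 0.36/9
E2 = 23.86 GPa

23.86 GPa


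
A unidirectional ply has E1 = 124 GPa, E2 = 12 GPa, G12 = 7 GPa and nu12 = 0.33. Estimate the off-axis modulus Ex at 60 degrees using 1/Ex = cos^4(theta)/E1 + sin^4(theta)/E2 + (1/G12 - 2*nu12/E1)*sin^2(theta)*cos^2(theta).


cos^4(60) = 0.0625, sin^4(60) = 0.5625, sin^2(60)*cos^2(60) = 0.1875
1/G12 - 2*nu12/E1 = 1/7 - 2*0.33/124 = 0.137535 GPa^-1
1/Ex = 0.0625/124 + 0.5625/12 + 0.137535*0.1875 = 0.0731668 GPa^-1
Ex = 13.67 GPa

13.67 GPa


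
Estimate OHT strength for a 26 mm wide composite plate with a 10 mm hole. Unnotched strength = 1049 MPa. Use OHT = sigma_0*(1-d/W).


OHT = sigma_0*(1-d/W) = 1049*(1-10/26) = 645.5 MPa

645.5 MPa


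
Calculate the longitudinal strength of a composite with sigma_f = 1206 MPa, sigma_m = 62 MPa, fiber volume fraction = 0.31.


sigma_1 = sigma_f*Vf + sigma_m*(1-Vf) = 1206*0.31 + 62*0.69 = 416.6 MPa

416.6 MPa


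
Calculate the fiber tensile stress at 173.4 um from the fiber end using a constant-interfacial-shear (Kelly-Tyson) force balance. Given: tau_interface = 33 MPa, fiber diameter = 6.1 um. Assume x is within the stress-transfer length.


Force balance: sigma_f * (pi*d^2/4) = tau * (pi*d) * x  ->  sigma_f = 4 * tau * x / d
sigma_f = 4 * 33 * 173.4 / 6.1 = 3752.3 MPa

3752.3 MPa


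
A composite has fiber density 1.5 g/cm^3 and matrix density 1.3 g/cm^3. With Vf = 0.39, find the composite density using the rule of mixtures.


rho_c = rho_f*Vf + rho_m*(1-Vf) = 1.5*0.39 + 1.3*0.61 = 1.378 g/cm^3

1.378 g/cm^3


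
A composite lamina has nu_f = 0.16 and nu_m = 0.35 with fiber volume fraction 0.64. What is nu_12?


nu_12 = nu_f*Vf + nu_m*(1-Vf) = 0.16*0.64 + 0.35*0.36 = 0.2284

0.2284


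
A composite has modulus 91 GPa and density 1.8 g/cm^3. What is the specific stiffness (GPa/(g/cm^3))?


Specific stiffness = E/rho = 91/1.8 = 50.6 GPa/(g/cm^3)

50.6 GPa/(g/cm^3)


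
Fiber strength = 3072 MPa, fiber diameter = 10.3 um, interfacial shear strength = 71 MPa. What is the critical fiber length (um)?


Lc = sigma_f * d / (2 * tau_i) = 3072 * 10.3 / (2 * 71) = 222.8 um

222.8 um


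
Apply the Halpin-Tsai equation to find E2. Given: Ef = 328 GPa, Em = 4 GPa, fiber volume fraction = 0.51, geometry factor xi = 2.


eta = (Ef/Em - 1)/(Ef/Em + xi) = (82.0 - 1)/(82.0 + 2) = 0.9643
E2 = Em*(1+xi*eta*Vf)/(1-eta*Vf) = 15.61 GPa

15.61 GPa


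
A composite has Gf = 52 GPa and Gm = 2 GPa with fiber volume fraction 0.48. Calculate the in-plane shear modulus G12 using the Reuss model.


1/G12 = Vf/Gf + (1-Vf)/Gm = 0.48/52 + 0.52/2
G12 = 3.71 GPa

3.71 GPa


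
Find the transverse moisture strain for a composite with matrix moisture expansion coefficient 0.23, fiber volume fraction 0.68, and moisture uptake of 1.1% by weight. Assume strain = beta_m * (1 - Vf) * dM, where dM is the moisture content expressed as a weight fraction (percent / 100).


dM = 1.1/100 = 0.011
strain = beta_m * (1-Vf) * dM = 0.23 * 0.32 * 0.011 = 0.0008096

0.0008096


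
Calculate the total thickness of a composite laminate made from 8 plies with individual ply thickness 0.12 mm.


h = n * t_ply = 8 * 0.12 = 0.96 mm

0.96 mm


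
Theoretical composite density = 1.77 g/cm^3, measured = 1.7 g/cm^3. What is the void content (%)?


Void% = (rho_theo - rho_actual)/rho_theo * 100 = (1.77 - 1.7)/1.77 * 100 = 3.95%

3.95%


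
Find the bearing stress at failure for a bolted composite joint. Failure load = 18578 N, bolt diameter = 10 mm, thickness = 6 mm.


sigma_br = F/(d*h) = 18578/(10*6) = 309.6 MPa

309.6 MPa


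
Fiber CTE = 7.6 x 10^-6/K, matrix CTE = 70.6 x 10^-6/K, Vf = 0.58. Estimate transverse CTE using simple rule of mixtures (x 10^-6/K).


alpha_2 = alpha_f*Vf + alpha_m*(1-Vf) = 7.6*0.58 + 70.6*0.42 = 34.1 x 10^-6/K

34.1 x 10^-6/K


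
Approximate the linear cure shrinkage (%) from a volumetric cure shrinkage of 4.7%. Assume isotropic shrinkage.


Linear shrinkage ≈ vol_shrink/3 = 4.7/3 = 1.567%

1.567%


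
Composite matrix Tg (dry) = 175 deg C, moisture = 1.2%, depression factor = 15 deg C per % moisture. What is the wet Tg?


Tg_wet = Tg_dry - k*moisture = 175 - 15*1.2 = 157.0 deg C

157.0 deg C


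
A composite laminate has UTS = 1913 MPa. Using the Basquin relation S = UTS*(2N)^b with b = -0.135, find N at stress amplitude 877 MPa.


N = 0.5 * (S/UTS)^(1/b) = 0.5 * (877/1913)^(1/-0.135) = 161.4257 cycles

161.4257 cycles


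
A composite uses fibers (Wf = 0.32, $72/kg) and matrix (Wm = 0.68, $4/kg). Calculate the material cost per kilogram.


Cost = cost_f*Wf + cost_m*Wm = 72*0.32 + 4*0.68 = $25.76/kg

$25.76/kg


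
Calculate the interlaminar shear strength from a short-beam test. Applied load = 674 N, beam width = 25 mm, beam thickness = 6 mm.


ILSS = 3F/(4bh) = 3*674/(4*25*6) = 3.37 MPa

3.37 MPa


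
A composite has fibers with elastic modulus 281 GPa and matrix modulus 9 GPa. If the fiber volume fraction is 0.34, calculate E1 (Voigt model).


E1 = Ef*Vf + Em*(1-Vf) = 281*0.34 + 9*0.66 = 101.48 GPa

101.48 GPa


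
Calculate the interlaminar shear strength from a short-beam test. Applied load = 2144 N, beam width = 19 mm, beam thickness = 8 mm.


ILSS = 3F/(4bh) = 3*2144/(4*19*8) = 10.58 MPa

10.58 MPa


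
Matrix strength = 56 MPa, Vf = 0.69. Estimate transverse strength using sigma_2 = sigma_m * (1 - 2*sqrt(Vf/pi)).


factor = 1 - 2*sqrt(0.69/pi) = 0.0627
sigma_2 = 56 * 0.0627 = 3.51 MPa

3.51 MPa


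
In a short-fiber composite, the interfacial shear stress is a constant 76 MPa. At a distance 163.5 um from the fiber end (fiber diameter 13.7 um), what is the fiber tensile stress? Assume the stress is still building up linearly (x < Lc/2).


Force balance: sigma_f * (pi*d^2/4) = tau * (pi*d) * x  ->  sigma_f = 4 * tau * x / d
sigma_f = 4 * 76 * 163.5 / 13.7 = 3628.0 MPa

3628.0 MPa


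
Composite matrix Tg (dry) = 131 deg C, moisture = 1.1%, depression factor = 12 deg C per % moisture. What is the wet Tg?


Tg_wet = Tg_dry - k*moisture = 131 - 12*1.1 = 117.8 deg C

117.8 deg C


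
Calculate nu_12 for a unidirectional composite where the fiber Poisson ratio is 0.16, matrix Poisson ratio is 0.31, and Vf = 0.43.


nu_12 = nu_f*Vf + nu_m*(1-Vf) = 0.16*0.43 + 0.31*0.57 = 0.2455

0.2455


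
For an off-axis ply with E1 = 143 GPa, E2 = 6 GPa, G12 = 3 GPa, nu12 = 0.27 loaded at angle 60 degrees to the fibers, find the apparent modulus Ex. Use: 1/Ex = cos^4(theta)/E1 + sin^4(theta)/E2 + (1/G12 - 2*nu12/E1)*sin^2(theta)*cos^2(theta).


cos^4(60) = 0.0625, sin^4(60) = 0.5625, sin^2(60)*cos^2(60) = 0.1875
1/G12 - 2*nu12/E1 = 1/3 - 2*0.27/143 = 0.329557 GPa^-1
1/Ex = 0.0625/143 + 0.5625/6 + 0.329557*0.1875 = 0.155979 GPa^-1
Ex = 6.41 GPa

6.41 GPa


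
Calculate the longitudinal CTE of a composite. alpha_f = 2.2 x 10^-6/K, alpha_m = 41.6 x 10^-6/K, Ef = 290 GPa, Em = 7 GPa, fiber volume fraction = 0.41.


E1 = Ef*Vf + Em*(1-Vf) = 123.03
alpha_1 = (alpha_f*Ef*Vf + alpha_m*Em*(1-Vf))/E1 = 3.52 x 10^-6/K

3.52 x 10^-6/K


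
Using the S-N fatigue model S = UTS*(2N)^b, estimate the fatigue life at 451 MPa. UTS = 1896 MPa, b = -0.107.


N = 0.5 * (S/UTS)^(1/b) = 0.5 * (451/1896)^(1/-0.107) = 336965.0628 cycles

336965.0628 cycles


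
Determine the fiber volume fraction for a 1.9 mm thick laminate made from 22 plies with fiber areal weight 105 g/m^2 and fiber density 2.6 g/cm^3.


Vf = n * FAW / (rho_f * h * 1000) = 22 * 105 / (2.6 * 1.9 * 1000) = 0.4676

0.4676


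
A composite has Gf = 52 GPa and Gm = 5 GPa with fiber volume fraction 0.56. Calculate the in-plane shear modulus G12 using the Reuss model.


1/G12 = Vf/Gf + (1-Vf)/Gm = 0.56/52 + 0.44/5
G12 = 10.12 GPa

10.12 GPa


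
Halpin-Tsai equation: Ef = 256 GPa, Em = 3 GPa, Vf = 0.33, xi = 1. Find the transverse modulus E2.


eta = (Ef/Em - 1)/(Ef/Em + xi) = (85.3333 - 1)/(85.3333 + 1) = 0.9768
E2 = Em*(1+xi*eta*Vf)/(1-eta*Vf) = 5.85 GPa

5.85 GPa


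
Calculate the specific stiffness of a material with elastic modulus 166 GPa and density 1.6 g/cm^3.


Specific stiffness = E/rho = 166/1.6 = 103.8 GPa/(g/cm^3)

103.8 GPa/(g/cm^3)


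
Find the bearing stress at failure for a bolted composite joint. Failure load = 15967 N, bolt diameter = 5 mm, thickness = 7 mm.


sigma_br = F/(d*h) = 15967/(5*7) = 456.2 MPa

456.2 MPa


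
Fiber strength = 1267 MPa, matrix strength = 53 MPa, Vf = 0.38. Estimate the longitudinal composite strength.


sigma_1 = sigma_f*Vf + sigma_m*(1-Vf) = 1267*0.38 + 53*0.62 = 514.3 MPa

514.3 MPa


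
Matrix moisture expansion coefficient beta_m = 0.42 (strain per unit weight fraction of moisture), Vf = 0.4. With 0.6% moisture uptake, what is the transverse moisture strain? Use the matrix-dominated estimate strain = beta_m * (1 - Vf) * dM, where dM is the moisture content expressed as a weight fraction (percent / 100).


dM = 0.6/100 = 0.006
strain = beta_m * (1-Vf) * dM = 0.42 * 0.6 * 0.006 = 0.001512

0.001512


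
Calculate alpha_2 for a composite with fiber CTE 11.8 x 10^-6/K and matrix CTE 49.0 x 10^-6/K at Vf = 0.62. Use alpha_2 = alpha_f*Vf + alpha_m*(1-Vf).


alpha_2 = alpha_f*Vf + alpha_m*(1-Vf) = 11.8*0.62 + 49.0*0.38 = 25.9 x 10^-6/K

25.9 x 10^-6/K


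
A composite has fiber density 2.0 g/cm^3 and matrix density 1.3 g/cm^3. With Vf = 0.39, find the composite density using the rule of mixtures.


rho_c = rho_f*Vf + rho_m*(1-Vf) = 2.0*0.39 + 1.3*0.61 = 1.573 g/cm^3

1.573 g/cm^3


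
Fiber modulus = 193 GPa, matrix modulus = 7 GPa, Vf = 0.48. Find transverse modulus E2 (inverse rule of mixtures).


1/E2 = Vf/Ef + (1-Vf)/Em = 0.48/193 + 0.52/7
E2 = 13.03 GPa

13.03 GPa


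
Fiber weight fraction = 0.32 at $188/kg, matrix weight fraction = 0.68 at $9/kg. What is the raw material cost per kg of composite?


Cost = cost_f*Wf + cost_m*Wm = 188*0.32 + 9*0.68 = $66.28/kg

$66.28/kg


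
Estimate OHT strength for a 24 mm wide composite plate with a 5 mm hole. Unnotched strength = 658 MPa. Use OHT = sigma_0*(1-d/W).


OHT = sigma_0*(1-d/W) = 658*(1-5/24) = 520.9 MPa

520.9 MPa


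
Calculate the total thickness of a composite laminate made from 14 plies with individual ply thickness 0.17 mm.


h = n * t_ply = 14 * 0.17 = 2.38 mm

2.38 mm


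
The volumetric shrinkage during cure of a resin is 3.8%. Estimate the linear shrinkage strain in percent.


Linear shrinkage ≈ vol_shrink/3 = 3.8/3 = 1.267%

1.267%


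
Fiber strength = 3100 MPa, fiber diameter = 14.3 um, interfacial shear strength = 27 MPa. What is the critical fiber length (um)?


Lc = sigma_f * d / (2 * tau_i) = 3100 * 14.3 / (2 * 27) = 820.9 um

820.9 um


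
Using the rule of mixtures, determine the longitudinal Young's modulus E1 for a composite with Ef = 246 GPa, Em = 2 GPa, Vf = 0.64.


E1 = Ef*Vf + Em*(1-Vf) = 246*0.64 + 2*0.36 = 158.16 GPa

158.16 GPa


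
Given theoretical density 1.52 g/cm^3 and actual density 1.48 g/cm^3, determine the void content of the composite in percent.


Void% = (rho_theo - rho_actual)/rho_theo * 100 = (1.52 - 1.48)/1.52 * 100 = 2.63%

2.63%


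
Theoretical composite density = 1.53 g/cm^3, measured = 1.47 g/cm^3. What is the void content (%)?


Void% = (rho_theo - rho_actual)/rho_theo * 100 = (1.53 - 1.47)/1.53 * 100 = 3.92%

3.92%
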